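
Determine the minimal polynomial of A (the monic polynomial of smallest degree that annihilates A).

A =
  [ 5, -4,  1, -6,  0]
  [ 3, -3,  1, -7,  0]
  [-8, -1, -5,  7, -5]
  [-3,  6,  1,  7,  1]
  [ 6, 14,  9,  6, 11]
x^5 - 15*x^4 + 75*x^3 - 145*x^2 + 120*x - 36

The characteristic polynomial is χ_A(x) = (x - 6)^2*(x - 1)^3, so the eigenvalues are known. The minimal polynomial is
  m_A(x) = Π_λ (x − λ)^{k_λ}
where k_λ is the size of the *largest* Jordan block for λ (equivalently, the smallest k with (A − λI)^k v = 0 for every generalised eigenvector v of λ).

  λ = 1: largest Jordan block has size 3, contributing (x − 1)^3
  λ = 6: largest Jordan block has size 2, contributing (x − 6)^2

So m_A(x) = (x - 6)^2*(x - 1)^3 = x^5 - 15*x^4 + 75*x^3 - 145*x^2 + 120*x - 36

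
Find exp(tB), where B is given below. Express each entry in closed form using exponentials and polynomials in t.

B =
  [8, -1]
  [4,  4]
e^{tB} =
  [2*t*exp(6*t) + exp(6*t), -t*exp(6*t)]
  [4*t*exp(6*t), -2*t*exp(6*t) + exp(6*t)]

Strategy: write B = P · J · P⁻¹ where J is a Jordan canonical form, so e^{tB} = P · e^{tJ} · P⁻¹, and e^{tJ} can be computed block-by-block.

B has Jordan form
J =
  [6, 1]
  [0, 6]
(up to reordering of blocks).

Per-block formulas:
  For a 2×2 Jordan block J_2(6): exp(t · J_2(6)) = e^(6t)·(I + t·N), where N is the 2×2 nilpotent shift.

After assembling e^{tJ} and conjugating by P, we get:

e^{tB} =
  [2*t*exp(6*t) + exp(6*t), -t*exp(6*t)]
  [4*t*exp(6*t), -2*t*exp(6*t) + exp(6*t)]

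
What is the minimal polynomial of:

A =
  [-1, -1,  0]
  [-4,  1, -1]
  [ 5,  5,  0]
x^3

The characteristic polynomial is χ_A(x) = x^3, so the eigenvalues are known. The minimal polynomial is
  m_A(x) = Π_λ (x − λ)^{k_λ}
where k_λ is the size of the *largest* Jordan block for λ (equivalently, the smallest k with (A − λI)^k v = 0 for every generalised eigenvector v of λ).

  λ = 0: largest Jordan block has size 3, contributing (x − 0)^3

So m_A(x) = x^3 = x^3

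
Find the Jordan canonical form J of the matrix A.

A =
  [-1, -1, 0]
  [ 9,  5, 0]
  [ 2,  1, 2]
J_3(2)

The characteristic polynomial is
  det(x·I − A) = x^3 - 6*x^2 + 12*x - 8 = (x - 2)^3

Eigenvalues and multiplicities (the geometric multiplicity of λ is n − rank(A − λI), which equals the number of Jordan blocks for λ):
  λ = 2: algebraic multiplicity = 3, geometric multiplicity = 1

Determining the block sizes for each eigenvalue:
  λ = 2: one block (gm = 1), so the single block has size am = 3 → block sizes [3]

Assembling the blocks gives a Jordan form
J =
  [2, 1, 0]
  [0, 2, 1]
  [0, 0, 2]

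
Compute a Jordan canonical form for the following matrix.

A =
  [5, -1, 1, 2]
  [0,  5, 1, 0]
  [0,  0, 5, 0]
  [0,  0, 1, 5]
J_3(5) ⊕ J_1(5)

The characteristic polynomial is
  det(x·I − A) = x^4 - 20*x^3 + 150*x^2 - 500*x + 625 = (x - 5)^4

Eigenvalues and multiplicities (the geometric multiplicity of λ is n − rank(A − λI), which equals the number of Jordan blocks for λ):
  λ = 5: algebraic multiplicity = 4, geometric multiplicity = 2

Determining the block sizes for each eigenvalue:
  λ = 5: with am = 4 and gm = 2, the partition is not yet determined (e.g. several partitions of 4 into 2 parts exist). Let N = A − (5)·I. Computing rank(N^1) = 2, rank(N^2) = 1, rank(N^3) = 0; the number of blocks of size ≥ j is rank(N^{j−1}) − rank(N^j), giving [2, 1, 1]. So we have 1 block(s) of size 3, 1 block(s) of size 1 → block sizes [3, 1]

Assembling the blocks gives a Jordan form
J =
  [5, 1, 0, 0]
  [0, 5, 1, 0]
  [0, 0, 5, 0]
  [0, 0, 0, 5]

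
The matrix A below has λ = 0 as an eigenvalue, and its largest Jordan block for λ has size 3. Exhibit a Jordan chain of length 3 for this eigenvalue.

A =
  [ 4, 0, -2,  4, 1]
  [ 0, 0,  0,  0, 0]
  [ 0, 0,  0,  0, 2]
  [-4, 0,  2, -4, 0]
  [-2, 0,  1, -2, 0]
A Jordan chain for λ = 0 of length 3:
v_1 = (-2, 0, -4, 0, 0)ᵀ
v_2 = (4, 0, 0, -4, -2)ᵀ
v_3 = (1, 0, 0, 0, 0)ᵀ

Let N = A − (0)·I. We want v_3 with N^3 v_3 = 0 but N^2 v_3 ≠ 0; then v_{j-1} := N · v_j for j = 3, …, 2.

Pick v_3 = (1, 0, 0, 0, 0)ᵀ.
Then v_2 = N · v_3 = (4, 0, 0, -4, -2)ᵀ.
Then v_1 = N · v_2 = (-2, 0, -4, 0, 0)ᵀ.

Sanity check: (A − (0)·I) v_1 = (0, 0, 0, 0, 0)ᵀ = 0. ✓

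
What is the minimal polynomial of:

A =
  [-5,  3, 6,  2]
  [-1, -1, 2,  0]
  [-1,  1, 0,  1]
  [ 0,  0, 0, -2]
x^2 + 4*x + 4

The characteristic polynomial is χ_A(x) = (x + 2)^4, so the eigenvalues are known. The minimal polynomial is
  m_A(x) = Π_λ (x − λ)^{k_λ}
where k_λ is the size of the *largest* Jordan block for λ (equivalently, the smallest k with (A − λI)^k v = 0 for every generalised eigenvector v of λ).

  λ = -2: largest Jordan block has size 2, contributing (x + 2)^2

So m_A(x) = (x + 2)^2 = x^2 + 4*x + 4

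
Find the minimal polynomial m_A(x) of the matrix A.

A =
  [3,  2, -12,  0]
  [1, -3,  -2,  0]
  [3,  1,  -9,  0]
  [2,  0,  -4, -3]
x^3 + 9*x^2 + 27*x + 27

The characteristic polynomial is χ_A(x) = (x + 3)^4, so the eigenvalues are known. The minimal polynomial is
  m_A(x) = Π_λ (x − λ)^{k_λ}
where k_λ is the size of the *largest* Jordan block for λ (equivalently, the smallest k with (A − λI)^k v = 0 for every generalised eigenvector v of λ).

  λ = -3: largest Jordan block has size 3, contributing (x + 3)^3

So m_A(x) = (x + 3)^3 = x^3 + 9*x^2 + 27*x + 27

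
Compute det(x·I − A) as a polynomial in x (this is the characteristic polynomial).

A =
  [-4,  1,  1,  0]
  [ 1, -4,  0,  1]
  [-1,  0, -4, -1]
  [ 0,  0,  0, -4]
x^4 + 16*x^3 + 96*x^2 + 256*x + 256

Expanding det(x·I − A) (e.g. by cofactor expansion or by noting that A is similar to its Jordan form J, which has the same characteristic polynomial as A) gives
  χ_A(x) = x^4 + 16*x^3 + 96*x^2 + 256*x + 256
which factors as (x + 4)^4. The eigenvalues (with algebraic multiplicities) are λ = -4 with multiplicity 4.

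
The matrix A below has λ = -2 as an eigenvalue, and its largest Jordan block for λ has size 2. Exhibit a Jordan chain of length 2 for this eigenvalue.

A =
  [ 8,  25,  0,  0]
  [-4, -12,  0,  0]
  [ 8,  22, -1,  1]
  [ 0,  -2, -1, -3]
A Jordan chain for λ = -2 of length 2:
v_1 = (10, -4, 8, 0)ᵀ
v_2 = (1, 0, 0, 0)ᵀ

Let N = A − (-2)·I. We want v_2 with N^2 v_2 = 0 but N^1 v_2 ≠ 0; then v_{j-1} := N · v_j for j = 2, …, 2.

Pick v_2 = (1, 0, 0, 0)ᵀ.
Then v_1 = N · v_2 = (10, -4, 8, 0)ᵀ.

Sanity check: (A − (-2)·I) v_1 = (0, 0, 0, 0)ᵀ = 0. ✓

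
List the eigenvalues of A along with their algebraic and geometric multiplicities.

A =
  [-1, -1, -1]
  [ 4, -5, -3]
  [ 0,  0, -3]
λ = -3: alg = 3, geom = 1

Step 1 — factor the characteristic polynomial to read off the algebraic multiplicities:
  χ_A(x) = (x + 3)^3

Step 2 — compute geometric multiplicities via the rank-nullity identity g(λ) = n − rank(A − λI):
  rank(A − (-3)·I) = 2, so dim ker(A − (-3)·I) = n − 2 = 1

Summary:
  λ = -3: algebraic multiplicity = 3, geometric multiplicity = 1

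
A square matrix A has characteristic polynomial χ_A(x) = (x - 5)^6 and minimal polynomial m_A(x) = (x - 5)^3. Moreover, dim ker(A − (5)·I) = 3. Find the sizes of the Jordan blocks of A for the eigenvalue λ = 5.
Block sizes for λ = 5: [3, 2, 1]

Step 1 — from the characteristic polynomial, algebraic multiplicity of λ = 5 is 6. From dim ker(A − (5)·I) = 3, there are exactly 3 Jordan blocks for λ = 5.
Step 2 — from the minimal polynomial, the factor (x − 5)^3 tells us the largest block for λ = 5 has size 3.
Step 3 — with total size 6, 3 blocks, and largest block 3, the block sizes (in nonincreasing order) are [3, 2, 1].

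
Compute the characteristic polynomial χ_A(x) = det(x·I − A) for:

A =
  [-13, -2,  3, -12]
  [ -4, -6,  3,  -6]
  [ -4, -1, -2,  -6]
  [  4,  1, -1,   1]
x^4 + 20*x^3 + 150*x^2 + 500*x + 625

Expanding det(x·I − A) (e.g. by cofactor expansion or by noting that A is similar to its Jordan form J, which has the same characteristic polynomial as A) gives
  χ_A(x) = x^4 + 20*x^3 + 150*x^2 + 500*x + 625
which factors as (x + 5)^4. The eigenvalues (with algebraic multiplicities) are λ = -5 with multiplicity 4.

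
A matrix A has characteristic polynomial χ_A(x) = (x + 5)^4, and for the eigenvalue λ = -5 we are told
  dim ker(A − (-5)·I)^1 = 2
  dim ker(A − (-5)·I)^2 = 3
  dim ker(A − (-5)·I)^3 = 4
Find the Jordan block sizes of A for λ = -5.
Block sizes for λ = -5: [3, 1]

From the dimensions of kernels of powers, the number of Jordan blocks of size at least j is d_j − d_{j−1} where d_j = dim ker(N^j) (with d_0 = 0). Computing the differences gives [2, 1, 1].
The number of blocks of size exactly k is (#blocks of size ≥ k) − (#blocks of size ≥ k + 1), so the partition is: 1 block(s) of size 1, 1 block(s) of size 3.
In nonincreasing order the block sizes are [3, 1].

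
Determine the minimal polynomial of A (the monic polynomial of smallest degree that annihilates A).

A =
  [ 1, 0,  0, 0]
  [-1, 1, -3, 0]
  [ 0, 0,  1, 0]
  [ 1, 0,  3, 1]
x^2 - 2*x + 1

The characteristic polynomial is χ_A(x) = (x - 1)^4, so the eigenvalues are known. The minimal polynomial is
  m_A(x) = Π_λ (x − λ)^{k_λ}
where k_λ is the size of the *largest* Jordan block for λ (equivalently, the smallest k with (A − λI)^k v = 0 for every generalised eigenvector v of λ).

  λ = 1: largest Jordan block has size 2, contributing (x − 1)^2

So m_A(x) = (x - 1)^2 = x^2 - 2*x + 1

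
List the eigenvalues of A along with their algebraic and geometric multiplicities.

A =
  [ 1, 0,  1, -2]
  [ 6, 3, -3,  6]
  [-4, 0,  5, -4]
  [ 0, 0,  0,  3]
λ = 3: alg = 4, geom = 3

Step 1 — factor the characteristic polynomial to read off the algebraic multiplicities:
  χ_A(x) = (x - 3)^4

Step 2 — compute geometric multiplicities via the rank-nullity identity g(λ) = n − rank(A − λI):
  rank(A − (3)·I) = 1, so dim ker(A − (3)·I) = n − 1 = 3

Summary:
  λ = 3: algebraic multiplicity = 4, geometric multiplicity = 3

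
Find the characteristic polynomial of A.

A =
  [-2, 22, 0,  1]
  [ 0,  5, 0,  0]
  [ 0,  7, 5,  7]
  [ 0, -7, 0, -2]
x^4 - 6*x^3 - 11*x^2 + 60*x + 100

Expanding det(x·I − A) (e.g. by cofactor expansion or by noting that A is similar to its Jordan form J, which has the same characteristic polynomial as A) gives
  χ_A(x) = x^4 - 6*x^3 - 11*x^2 + 60*x + 100
which factors as (x - 5)^2*(x + 2)^2. The eigenvalues (with algebraic multiplicities) are λ = -2 with multiplicity 2, λ = 5 with multiplicity 2.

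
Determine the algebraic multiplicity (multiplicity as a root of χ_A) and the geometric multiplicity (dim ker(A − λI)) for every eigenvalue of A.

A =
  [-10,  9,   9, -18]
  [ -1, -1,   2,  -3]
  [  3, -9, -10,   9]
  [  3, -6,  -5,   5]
λ = -4: alg = 4, geom = 2

Step 1 — factor the characteristic polynomial to read off the algebraic multiplicities:
  χ_A(x) = (x + 4)^4

Step 2 — compute geometric multiplicities via the rank-nullity identity g(λ) = n − rank(A − λI):
  rank(A − (-4)·I) = 2, so dim ker(A − (-4)·I) = n − 2 = 2

Summary:
  λ = -4: algebraic multiplicity = 4, geometric multiplicity = 2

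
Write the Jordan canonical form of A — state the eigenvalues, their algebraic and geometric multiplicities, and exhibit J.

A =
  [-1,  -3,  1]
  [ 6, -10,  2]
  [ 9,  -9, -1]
J_2(-4) ⊕ J_1(-4)

The characteristic polynomial is
  det(x·I − A) = x^3 + 12*x^2 + 48*x + 64 = (x + 4)^3

Eigenvalues and multiplicities (the geometric multiplicity of λ is n − rank(A − λI), which equals the number of Jordan blocks for λ):
  λ = -4: algebraic multiplicity = 3, geometric multiplicity = 2

Determining the block sizes for each eigenvalue:
  λ = -4: 2 blocks summing to 3 forces exactly one block of size 2 and the rest size 1 → block sizes [2, 1]

Assembling the blocks gives a Jordan form
J =
  [-4,  1,  0]
  [ 0, -4,  0]
  [ 0,  0, -4]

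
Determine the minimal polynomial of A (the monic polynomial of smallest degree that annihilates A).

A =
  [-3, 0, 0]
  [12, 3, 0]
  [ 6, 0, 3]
x^2 - 9

The characteristic polynomial is χ_A(x) = (x - 3)^2*(x + 3), so the eigenvalues are known. The minimal polynomial is
  m_A(x) = Π_λ (x − λ)^{k_λ}
where k_λ is the size of the *largest* Jordan block for λ (equivalently, the smallest k with (A − λI)^k v = 0 for every generalised eigenvector v of λ).

  λ = -3: largest Jordan block has size 1, contributing (x + 3)
  λ = 3: largest Jordan block has size 1, contributing (x − 3)

So m_A(x) = (x - 3)*(x + 3) = x^2 - 9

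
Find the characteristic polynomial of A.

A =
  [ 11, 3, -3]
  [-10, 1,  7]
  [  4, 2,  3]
x^3 - 15*x^2 + 75*x - 125

Expanding det(x·I − A) (e.g. by cofactor expansion or by noting that A is similar to its Jordan form J, which has the same characteristic polynomial as A) gives
  χ_A(x) = x^3 - 15*x^2 + 75*x - 125
which factors as (x - 5)^3. The eigenvalues (with algebraic multiplicities) are λ = 5 with multiplicity 3.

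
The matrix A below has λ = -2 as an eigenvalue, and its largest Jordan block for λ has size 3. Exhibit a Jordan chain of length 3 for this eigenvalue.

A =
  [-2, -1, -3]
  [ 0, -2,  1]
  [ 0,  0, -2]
A Jordan chain for λ = -2 of length 3:
v_1 = (-1, 0, 0)ᵀ
v_2 = (-3, 1, 0)ᵀ
v_3 = (0, 0, 1)ᵀ

Let N = A − (-2)·I. We want v_3 with N^3 v_3 = 0 but N^2 v_3 ≠ 0; then v_{j-1} := N · v_j for j = 3, …, 2.

Pick v_3 = (0, 0, 1)ᵀ.
Then v_2 = N · v_3 = (-3, 1, 0)ᵀ.
Then v_1 = N · v_2 = (-1, 0, 0)ᵀ.

Sanity check: (A − (-2)·I) v_1 = (0, 0, 0)ᵀ = 0. ✓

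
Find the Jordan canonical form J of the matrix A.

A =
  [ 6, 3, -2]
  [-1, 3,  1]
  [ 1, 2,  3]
J_3(4)

The characteristic polynomial is
  det(x·I − A) = x^3 - 12*x^2 + 48*x - 64 = (x - 4)^3

Eigenvalues and multiplicities (the geometric multiplicity of λ is n − rank(A − λI), which equals the number of Jordan blocks for λ):
  λ = 4: algebraic multiplicity = 3, geometric multiplicity = 1

Determining the block sizes for each eigenvalue:
  λ = 4: one block (gm = 1), so the single block has size am = 3 → block sizes [3]

Assembling the blocks gives a Jordan form
J =
  [4, 1, 0]
  [0, 4, 1]
  [0, 0, 4]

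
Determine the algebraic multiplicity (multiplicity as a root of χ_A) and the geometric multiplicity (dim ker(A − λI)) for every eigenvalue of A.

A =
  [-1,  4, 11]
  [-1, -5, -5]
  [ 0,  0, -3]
λ = -3: alg = 3, geom = 1

Step 1 — factor the characteristic polynomial to read off the algebraic multiplicities:
  χ_A(x) = (x + 3)^3

Step 2 — compute geometric multiplicities via the rank-nullity identity g(λ) = n − rank(A − λI):
  rank(A − (-3)·I) = 2, so dim ker(A − (-3)·I) = n − 2 = 1

Summary:
  λ = -3: algebraic multiplicity = 3, geometric multiplicity = 1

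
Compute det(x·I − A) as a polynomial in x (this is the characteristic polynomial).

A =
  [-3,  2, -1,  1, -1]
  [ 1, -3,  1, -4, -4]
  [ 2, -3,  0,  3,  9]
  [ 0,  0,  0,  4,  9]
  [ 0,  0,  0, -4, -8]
x^5 + 10*x^4 + 40*x^3 + 80*x^2 + 80*x + 32

Expanding det(x·I − A) (e.g. by cofactor expansion or by noting that A is similar to its Jordan form J, which has the same characteristic polynomial as A) gives
  χ_A(x) = x^5 + 10*x^4 + 40*x^3 + 80*x^2 + 80*x + 32
which factors as (x + 2)^5. The eigenvalues (with algebraic multiplicities) are λ = -2 with multiplicity 5.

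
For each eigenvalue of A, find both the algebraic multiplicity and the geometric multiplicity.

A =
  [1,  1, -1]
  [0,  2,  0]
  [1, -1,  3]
λ = 2: alg = 3, geom = 2

Step 1 — factor the characteristic polynomial to read off the algebraic multiplicities:
  χ_A(x) = (x - 2)^3

Step 2 — compute geometric multiplicities via the rank-nullity identity g(λ) = n − rank(A − λI):
  rank(A − (2)·I) = 1, so dim ker(A − (2)·I) = n − 1 = 2

Summary:
  λ = 2: algebraic multiplicity = 3, geometric multiplicity = 2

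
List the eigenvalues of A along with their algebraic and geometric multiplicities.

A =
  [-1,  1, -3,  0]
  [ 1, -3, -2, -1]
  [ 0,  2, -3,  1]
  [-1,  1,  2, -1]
λ = -2: alg = 4, geom = 2

Step 1 — factor the characteristic polynomial to read off the algebraic multiplicities:
  χ_A(x) = (x + 2)^4

Step 2 — compute geometric multiplicities via the rank-nullity identity g(λ) = n − rank(A − λI):
  rank(A − (-2)·I) = 2, so dim ker(A − (-2)·I) = n − 2 = 2

Summary:
  λ = -2: algebraic multiplicity = 4, geometric multiplicity = 2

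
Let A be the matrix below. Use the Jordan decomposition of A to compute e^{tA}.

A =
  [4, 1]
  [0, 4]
e^{tA} =
  [exp(4*t), t*exp(4*t)]
  [0, exp(4*t)]

Strategy: write A = P · J · P⁻¹ where J is a Jordan canonical form, so e^{tA} = P · e^{tJ} · P⁻¹, and e^{tJ} can be computed block-by-block.

A has Jordan form
J =
  [4, 1]
  [0, 4]
(up to reordering of blocks).

Per-block formulas:
  For a 2×2 Jordan block J_2(4): exp(t · J_2(4)) = e^(4t)·(I + t·N), where N is the 2×2 nilpotent shift.

After assembling e^{tJ} and conjugating by P, we get:

e^{tA} =
  [exp(4*t), t*exp(4*t)]
  [0, exp(4*t)]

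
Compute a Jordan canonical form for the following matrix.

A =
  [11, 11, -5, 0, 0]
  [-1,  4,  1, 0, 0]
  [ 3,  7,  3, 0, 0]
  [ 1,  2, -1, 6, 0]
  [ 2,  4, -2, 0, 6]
J_3(6) ⊕ J_1(6) ⊕ J_1(6)

The characteristic polynomial is
  det(x·I − A) = x^5 - 30*x^4 + 360*x^3 - 2160*x^2 + 6480*x - 7776 = (x - 6)^5

Eigenvalues and multiplicities (the geometric multiplicity of λ is n − rank(A − λI), which equals the number of Jordan blocks for λ):
  λ = 6: algebraic multiplicity = 5, geometric multiplicity = 3

Determining the block sizes for each eigenvalue:
  λ = 6: with am = 5 and gm = 3, the partition is not yet determined (e.g. several partitions of 5 into 3 parts exist). Let N = A − (6)·I. Computing rank(N^1) = 2, rank(N^2) = 1, rank(N^3) = 0; the number of blocks of size ≥ j is rank(N^{j−1}) − rank(N^j), giving [3, 1, 1]. So we have 1 block(s) of size 3, 2 block(s) of size 1 → block sizes [3, 1, 1]

Assembling the blocks gives a Jordan form
J =
  [6, 1, 0, 0, 0]
  [0, 6, 1, 0, 0]
  [0, 0, 6, 0, 0]
  [0, 0, 0, 6, 0]
  [0, 0, 0, 0, 6]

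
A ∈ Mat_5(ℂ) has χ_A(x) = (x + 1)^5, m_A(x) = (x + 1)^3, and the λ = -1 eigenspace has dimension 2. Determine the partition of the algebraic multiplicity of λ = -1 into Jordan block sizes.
Block sizes for λ = -1: [3, 2]

Step 1 — from the characteristic polynomial, algebraic multiplicity of λ = -1 is 5. From dim ker(A − (-1)·I) = 2, there are exactly 2 Jordan blocks for λ = -1.
Step 2 — from the minimal polynomial, the factor (x + 1)^3 tells us the largest block for λ = -1 has size 3.
Step 3 — with total size 5, 2 blocks, and largest block 3, the block sizes (in nonincreasing order) are [3, 2].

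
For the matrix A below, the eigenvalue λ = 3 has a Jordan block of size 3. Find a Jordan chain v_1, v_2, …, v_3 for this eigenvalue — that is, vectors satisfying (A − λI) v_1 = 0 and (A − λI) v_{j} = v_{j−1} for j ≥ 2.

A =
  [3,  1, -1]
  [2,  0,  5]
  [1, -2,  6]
A Jordan chain for λ = 3 of length 3:
v_1 = (1, -1, -1)ᵀ
v_2 = (0, 2, 1)ᵀ
v_3 = (1, 0, 0)ᵀ

Let N = A − (3)·I. We want v_3 with N^3 v_3 = 0 but N^2 v_3 ≠ 0; then v_{j-1} := N · v_j for j = 3, …, 2.

Pick v_3 = (1, 0, 0)ᵀ.
Then v_2 = N · v_3 = (0, 2, 1)ᵀ.
Then v_1 = N · v_2 = (1, -1, -1)ᵀ.

Sanity check: (A − (3)·I) v_1 = (0, 0, 0)ᵀ = 0. ✓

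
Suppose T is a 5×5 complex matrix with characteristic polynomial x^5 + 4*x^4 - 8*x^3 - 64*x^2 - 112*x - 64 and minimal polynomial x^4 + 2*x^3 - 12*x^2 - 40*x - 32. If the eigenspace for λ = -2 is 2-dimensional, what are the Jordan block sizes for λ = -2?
Block sizes for λ = -2: [3, 1]

Step 1 — from the characteristic polynomial, algebraic multiplicity of λ = -2 is 4. From dim ker(T − (-2)·I) = 2, there are exactly 2 Jordan blocks for λ = -2.
Step 2 — from the minimal polynomial, the factor (x + 2)^3 tells us the largest block for λ = -2 has size 3.
Step 3 — with total size 4, 2 blocks, and largest block 3, the block sizes (in nonincreasing order) are [3, 1].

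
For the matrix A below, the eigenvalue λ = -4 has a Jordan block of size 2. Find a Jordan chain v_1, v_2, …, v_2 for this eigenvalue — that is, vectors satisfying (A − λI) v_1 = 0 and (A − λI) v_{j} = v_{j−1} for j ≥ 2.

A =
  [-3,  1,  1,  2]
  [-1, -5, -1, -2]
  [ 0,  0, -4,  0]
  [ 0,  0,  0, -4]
A Jordan chain for λ = -4 of length 2:
v_1 = (1, -1, 0, 0)ᵀ
v_2 = (1, 0, 0, 0)ᵀ

Let N = A − (-4)·I. We want v_2 with N^2 v_2 = 0 but N^1 v_2 ≠ 0; then v_{j-1} := N · v_j for j = 2, …, 2.

Pick v_2 = (1, 0, 0, 0)ᵀ.
Then v_1 = N · v_2 = (1, -1, 0, 0)ᵀ.

Sanity check: (A − (-4)·I) v_1 = (0, 0, 0, 0)ᵀ = 0. ✓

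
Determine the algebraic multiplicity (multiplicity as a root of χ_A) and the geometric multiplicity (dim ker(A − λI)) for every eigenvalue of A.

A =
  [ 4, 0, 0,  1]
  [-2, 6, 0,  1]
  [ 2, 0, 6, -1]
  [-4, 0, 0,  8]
λ = 6: alg = 4, geom = 3

Step 1 — factor the characteristic polynomial to read off the algebraic multiplicities:
  χ_A(x) = (x - 6)^4

Step 2 — compute geometric multiplicities via the rank-nullity identity g(λ) = n − rank(A − λI):
  rank(A − (6)·I) = 1, so dim ker(A − (6)·I) = n − 1 = 3

Summary:
  λ = 6: algebraic multiplicity = 4, geometric multiplicity = 3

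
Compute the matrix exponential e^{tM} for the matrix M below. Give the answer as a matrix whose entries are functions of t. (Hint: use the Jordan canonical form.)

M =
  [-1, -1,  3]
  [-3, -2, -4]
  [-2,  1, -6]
e^{tM} =
  [t^2*exp(-3*t)/2 + 2*t*exp(-3*t) + exp(-3*t), -t*exp(-3*t), t^2*exp(-3*t)/2 + 3*t*exp(-3*t)]
  [-t^2*exp(-3*t)/2 - 3*t*exp(-3*t), t*exp(-3*t) + exp(-3*t), -t^2*exp(-3*t)/2 - 4*t*exp(-3*t)]
  [-t^2*exp(-3*t)/2 - 2*t*exp(-3*t), t*exp(-3*t), -t^2*exp(-3*t)/2 - 3*t*exp(-3*t) + exp(-3*t)]

Strategy: write M = P · J · P⁻¹ where J is a Jordan canonical form, so e^{tM} = P · e^{tJ} · P⁻¹, and e^{tJ} can be computed block-by-block.

M has Jordan form
J =
  [-3,  1,  0]
  [ 0, -3,  1]
  [ 0,  0, -3]
(up to reordering of blocks).

Per-block formulas:
  For a 3×3 Jordan block J_3(-3): exp(t · J_3(-3)) = e^(-3t)·(I + t·N + (t^2/2)·N^2), where N is the 3×3 nilpotent shift.

After assembling e^{tJ} and conjugating by P, we get:

e^{tM} =
  [t^2*exp(-3*t)/2 + 2*t*exp(-3*t) + exp(-3*t), -t*exp(-3*t), t^2*exp(-3*t)/2 + 3*t*exp(-3*t)]
  [-t^2*exp(-3*t)/2 - 3*t*exp(-3*t), t*exp(-3*t) + exp(-3*t), -t^2*exp(-3*t)/2 - 4*t*exp(-3*t)]
  [-t^2*exp(-3*t)/2 - 2*t*exp(-3*t), t*exp(-3*t), -t^2*exp(-3*t)/2 - 3*t*exp(-3*t) + exp(-3*t)]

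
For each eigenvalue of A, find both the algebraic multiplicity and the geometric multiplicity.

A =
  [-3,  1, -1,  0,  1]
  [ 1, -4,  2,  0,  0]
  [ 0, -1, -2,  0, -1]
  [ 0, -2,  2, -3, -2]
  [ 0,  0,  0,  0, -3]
λ = -3: alg = 5, geom = 3

Step 1 — factor the characteristic polynomial to read off the algebraic multiplicities:
  χ_A(x) = (x + 3)^5

Step 2 — compute geometric multiplicities via the rank-nullity identity g(λ) = n − rank(A − λI):
  rank(A − (-3)·I) = 2, so dim ker(A − (-3)·I) = n − 2 = 3

Summary:
  λ = -3: algebraic multiplicity = 5, geometric multiplicity = 3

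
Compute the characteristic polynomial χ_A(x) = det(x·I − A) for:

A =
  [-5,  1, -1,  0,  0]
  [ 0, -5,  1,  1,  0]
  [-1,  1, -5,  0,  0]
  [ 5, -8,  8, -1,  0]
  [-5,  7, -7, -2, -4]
x^5 + 20*x^4 + 160*x^3 + 640*x^2 + 1280*x + 1024

Expanding det(x·I − A) (e.g. by cofactor expansion or by noting that A is similar to its Jordan form J, which has the same characteristic polynomial as A) gives
  χ_A(x) = x^5 + 20*x^4 + 160*x^3 + 640*x^2 + 1280*x + 1024
which factors as (x + 4)^5. The eigenvalues (with algebraic multiplicities) are λ = -4 with multiplicity 5.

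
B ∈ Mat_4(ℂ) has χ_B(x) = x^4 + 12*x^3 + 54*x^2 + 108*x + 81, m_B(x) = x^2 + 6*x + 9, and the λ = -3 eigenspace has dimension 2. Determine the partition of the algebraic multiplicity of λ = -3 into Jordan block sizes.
Block sizes for λ = -3: [2, 2]

Step 1 — from the characteristic polynomial, algebraic multiplicity of λ = -3 is 4. From dim ker(B − (-3)·I) = 2, there are exactly 2 Jordan blocks for λ = -3.
Step 2 — from the minimal polynomial, the factor (x + 3)^2 tells us the largest block for λ = -3 has size 2.
Step 3 — with total size 4, 2 blocks, and largest block 2, the block sizes (in nonincreasing order) are [2, 2].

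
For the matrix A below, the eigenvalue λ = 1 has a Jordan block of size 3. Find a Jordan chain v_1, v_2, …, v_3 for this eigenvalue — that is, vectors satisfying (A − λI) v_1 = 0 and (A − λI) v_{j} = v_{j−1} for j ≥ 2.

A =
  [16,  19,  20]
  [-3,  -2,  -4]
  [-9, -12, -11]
A Jordan chain for λ = 1 of length 3:
v_1 = (-12, 0, 9)ᵀ
v_2 = (15, -3, -9)ᵀ
v_3 = (1, 0, 0)ᵀ

Let N = A − (1)·I. We want v_3 with N^3 v_3 = 0 but N^2 v_3 ≠ 0; then v_{j-1} := N · v_j for j = 3, …, 2.

Pick v_3 = (1, 0, 0)ᵀ.
Then v_2 = N · v_3 = (15, -3, -9)ᵀ.
Then v_1 = N · v_2 = (-12, 0, 9)ᵀ.

Sanity check: (A − (1)·I) v_1 = (0, 0, 0)ᵀ = 0. ✓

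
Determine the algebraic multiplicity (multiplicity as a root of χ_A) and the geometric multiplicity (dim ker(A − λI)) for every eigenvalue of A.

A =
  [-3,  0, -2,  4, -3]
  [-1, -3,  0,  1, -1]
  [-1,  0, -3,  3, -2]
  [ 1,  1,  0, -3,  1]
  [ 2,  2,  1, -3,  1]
λ = -3: alg = 1, geom = 1; λ = -2: alg = 4, geom = 2

Step 1 — factor the characteristic polynomial to read off the algebraic multiplicities:
  χ_A(x) = (x + 2)^4*(x + 3)

Step 2 — compute geometric multiplicities via the rank-nullity identity g(λ) = n − rank(A − λI):
  rank(A − (-3)·I) = 4, so dim ker(A − (-3)·I) = n − 4 = 1
  rank(A − (-2)·I) = 3, so dim ker(A − (-2)·I) = n − 3 = 2

Summary:
  λ = -3: algebraic multiplicity = 1, geometric multiplicity = 1
  λ = -2: algebraic multiplicity = 4, geometric multiplicity = 2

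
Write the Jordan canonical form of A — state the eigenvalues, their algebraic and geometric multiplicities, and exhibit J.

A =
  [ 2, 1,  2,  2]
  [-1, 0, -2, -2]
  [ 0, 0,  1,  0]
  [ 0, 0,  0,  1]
J_2(1) ⊕ J_1(1) ⊕ J_1(1)

The characteristic polynomial is
  det(x·I − A) = x^4 - 4*x^3 + 6*x^2 - 4*x + 1 = (x - 1)^4

Eigenvalues and multiplicities (the geometric multiplicity of λ is n − rank(A − λI), which equals the number of Jordan blocks for λ):
  λ = 1: algebraic multiplicity = 4, geometric multiplicity = 3

Determining the block sizes for each eigenvalue:
  λ = 1: 3 blocks summing to 4 forces exactly one block of size 2 and the rest size 1 → block sizes [2, 1, 1]

Assembling the blocks gives a Jordan form
J =
  [1, 1, 0, 0]
  [0, 1, 0, 0]
  [0, 0, 1, 0]
  [0, 0, 0, 1]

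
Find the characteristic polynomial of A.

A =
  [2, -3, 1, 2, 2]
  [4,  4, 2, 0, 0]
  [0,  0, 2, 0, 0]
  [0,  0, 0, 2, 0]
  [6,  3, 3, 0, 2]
x^5 - 12*x^4 + 56*x^3 - 128*x^2 + 144*x - 64

Expanding det(x·I − A) (e.g. by cofactor expansion or by noting that A is similar to its Jordan form J, which has the same characteristic polynomial as A) gives
  χ_A(x) = x^5 - 12*x^4 + 56*x^3 - 128*x^2 + 144*x - 64
which factors as (x - 4)*(x - 2)^4. The eigenvalues (with algebraic multiplicities) are λ = 2 with multiplicity 4, λ = 4 with multiplicity 1.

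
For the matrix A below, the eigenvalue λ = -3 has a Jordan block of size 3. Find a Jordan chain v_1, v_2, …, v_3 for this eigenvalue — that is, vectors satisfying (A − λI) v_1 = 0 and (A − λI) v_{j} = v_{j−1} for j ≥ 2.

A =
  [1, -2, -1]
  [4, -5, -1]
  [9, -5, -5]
A Jordan chain for λ = -3 of length 3:
v_1 = (-1, -1, -2)ᵀ
v_2 = (4, 4, 9)ᵀ
v_3 = (1, 0, 0)ᵀ

Let N = A − (-3)·I. We want v_3 with N^3 v_3 = 0 but N^2 v_3 ≠ 0; then v_{j-1} := N · v_j for j = 3, …, 2.

Pick v_3 = (1, 0, 0)ᵀ.
Then v_2 = N · v_3 = (4, 4, 9)ᵀ.
Then v_1 = N · v_2 = (-1, -1, -2)ᵀ.

Sanity check: (A − (-3)·I) v_1 = (0, 0, 0)ᵀ = 0. ✓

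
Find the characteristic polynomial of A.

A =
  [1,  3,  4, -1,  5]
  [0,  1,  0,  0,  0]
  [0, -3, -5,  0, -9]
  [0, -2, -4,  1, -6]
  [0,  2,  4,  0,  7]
x^5 - 5*x^4 + 10*x^3 - 10*x^2 + 5*x - 1

Expanding det(x·I − A) (e.g. by cofactor expansion or by noting that A is similar to its Jordan form J, which has the same characteristic polynomial as A) gives
  χ_A(x) = x^5 - 5*x^4 + 10*x^3 - 10*x^2 + 5*x - 1
which factors as (x - 1)^5. The eigenvalues (with algebraic multiplicities) are λ = 1 with multiplicity 5.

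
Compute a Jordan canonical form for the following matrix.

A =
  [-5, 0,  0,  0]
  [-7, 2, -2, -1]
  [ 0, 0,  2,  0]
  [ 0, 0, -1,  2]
J_1(-5) ⊕ J_3(2)

The characteristic polynomial is
  det(x·I − A) = x^4 - x^3 - 18*x^2 + 52*x - 40 = (x - 2)^3*(x + 5)

Eigenvalues and multiplicities (the geometric multiplicity of λ is n − rank(A − λI), which equals the number of Jordan blocks for λ):
  λ = -5: algebraic multiplicity = 1, geometric multiplicity = 1
  λ = 2: algebraic multiplicity = 3, geometric multiplicity = 1

Determining the block sizes for each eigenvalue:
  λ = -5: one block (gm = 1), so the single block has size am = 1 → block sizes [1]
  λ = 2: one block (gm = 1), so the single block has size am = 3 → block sizes [3]

Assembling the blocks gives a Jordan form
J =
  [-5, 0, 0, 0]
  [ 0, 2, 1, 0]
  [ 0, 0, 2, 1]
  [ 0, 0, 0, 2]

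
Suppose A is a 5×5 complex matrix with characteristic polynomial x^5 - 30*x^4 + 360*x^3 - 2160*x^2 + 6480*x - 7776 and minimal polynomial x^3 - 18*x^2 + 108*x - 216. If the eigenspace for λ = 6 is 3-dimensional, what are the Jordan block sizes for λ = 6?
Block sizes for λ = 6: [3, 1, 1]

Step 1 — from the characteristic polynomial, algebraic multiplicity of λ = 6 is 5. From dim ker(A − (6)·I) = 3, there are exactly 3 Jordan blocks for λ = 6.
Step 2 — from the minimal polynomial, the factor (x − 6)^3 tells us the largest block for λ = 6 has size 3.
Step 3 — with total size 5, 3 blocks, and largest block 3, the block sizes (in nonincreasing order) are [3, 1, 1].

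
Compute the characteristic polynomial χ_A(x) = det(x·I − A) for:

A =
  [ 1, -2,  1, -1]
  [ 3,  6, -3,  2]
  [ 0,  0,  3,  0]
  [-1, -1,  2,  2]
x^4 - 12*x^3 + 54*x^2 - 108*x + 81

Expanding det(x·I − A) (e.g. by cofactor expansion or by noting that A is similar to its Jordan form J, which has the same characteristic polynomial as A) gives
  χ_A(x) = x^4 - 12*x^3 + 54*x^2 - 108*x + 81
which factors as (x - 3)^4. The eigenvalues (with algebraic multiplicities) are λ = 3 with multiplicity 4.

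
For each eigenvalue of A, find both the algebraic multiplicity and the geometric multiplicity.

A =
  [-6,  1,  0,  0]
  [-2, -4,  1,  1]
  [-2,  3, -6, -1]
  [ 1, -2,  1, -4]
λ = -5: alg = 4, geom = 2

Step 1 — factor the characteristic polynomial to read off the algebraic multiplicities:
  χ_A(x) = (x + 5)^4

Step 2 — compute geometric multiplicities via the rank-nullity identity g(λ) = n − rank(A − λI):
  rank(A − (-5)·I) = 2, so dim ker(A − (-5)·I) = n − 2 = 2

Summary:
  λ = -5: algebraic multiplicity = 4, geometric multiplicity = 2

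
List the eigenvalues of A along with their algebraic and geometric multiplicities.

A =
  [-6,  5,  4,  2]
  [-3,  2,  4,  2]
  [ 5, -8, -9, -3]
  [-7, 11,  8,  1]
λ = -3: alg = 4, geom = 2

Step 1 — factor the characteristic polynomial to read off the algebraic multiplicities:
  χ_A(x) = (x + 3)^4

Step 2 — compute geometric multiplicities via the rank-nullity identity g(λ) = n − rank(A − λI):
  rank(A − (-3)·I) = 2, so dim ker(A − (-3)·I) = n − 2 = 2

Summary:
  λ = -3: algebraic multiplicity = 4, geometric multiplicity = 2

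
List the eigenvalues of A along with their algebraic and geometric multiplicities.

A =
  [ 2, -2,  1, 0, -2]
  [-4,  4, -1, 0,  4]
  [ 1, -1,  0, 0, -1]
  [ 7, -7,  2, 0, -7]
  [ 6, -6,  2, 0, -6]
λ = 0: alg = 5, geom = 3

Step 1 — factor the characteristic polynomial to read off the algebraic multiplicities:
  χ_A(x) = x^5

Step 2 — compute geometric multiplicities via the rank-nullity identity g(λ) = n − rank(A − λI):
  rank(A − (0)·I) = 2, so dim ker(A − (0)·I) = n − 2 = 3

Summary:
  λ = 0: algebraic multiplicity = 5, geometric multiplicity = 3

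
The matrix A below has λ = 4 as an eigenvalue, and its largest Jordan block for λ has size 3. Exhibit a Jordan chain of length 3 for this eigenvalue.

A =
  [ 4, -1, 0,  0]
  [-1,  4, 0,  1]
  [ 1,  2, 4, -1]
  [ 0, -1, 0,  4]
A Jordan chain for λ = 4 of length 3:
v_1 = (1, 0, -2, 1)ᵀ
v_2 = (0, -1, 1, 0)ᵀ
v_3 = (1, 0, 0, 0)ᵀ

Let N = A − (4)·I. We want v_3 with N^3 v_3 = 0 but N^2 v_3 ≠ 0; then v_{j-1} := N · v_j for j = 3, …, 2.

Pick v_3 = (1, 0, 0, 0)ᵀ.
Then v_2 = N · v_3 = (0, -1, 1, 0)ᵀ.
Then v_1 = N · v_2 = (1, 0, -2, 1)ᵀ.

Sanity check: (A − (4)·I) v_1 = (0, 0, 0, 0)ᵀ = 0. ✓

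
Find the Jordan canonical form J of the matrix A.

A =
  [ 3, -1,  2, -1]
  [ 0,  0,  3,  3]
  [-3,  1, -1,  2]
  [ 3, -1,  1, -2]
J_2(0) ⊕ J_2(0)

The characteristic polynomial is
  det(x·I − A) = x^4

Eigenvalues and multiplicities (the geometric multiplicity of λ is n − rank(A − λI), which equals the number of Jordan blocks for λ):
  λ = 0: algebraic multiplicity = 4, geometric multiplicity = 2

Determining the block sizes for each eigenvalue:
  λ = 0: with am = 4 and gm = 2, the partition is not yet determined (e.g. several partitions of 4 into 2 parts exist). Let N = A − (0)·I. Computing rank(N^1) = 2, rank(N^2) = 0; the number of blocks of size ≥ j is rank(N^{j−1}) − rank(N^j), giving [2, 2]. So we have 2 block(s) of size 2 → block sizes [2, 2]

Assembling the blocks gives a Jordan form
J =
  [0, 1, 0, 0]
  [0, 0, 0, 0]
  [0, 0, 0, 1]
  [0, 0, 0, 0]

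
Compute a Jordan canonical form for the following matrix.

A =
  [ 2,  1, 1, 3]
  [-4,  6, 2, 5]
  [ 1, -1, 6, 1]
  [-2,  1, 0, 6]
J_2(5) ⊕ J_2(5)

The characteristic polynomial is
  det(x·I − A) = x^4 - 20*x^3 + 150*x^2 - 500*x + 625 = (x - 5)^4

Eigenvalues and multiplicities (the geometric multiplicity of λ is n − rank(A − λI), which equals the number of Jordan blocks for λ):
  λ = 5: algebraic multiplicity = 4, geometric multiplicity = 2

Determining the block sizes for each eigenvalue:
  λ = 5: with am = 4 and gm = 2, the partition is not yet determined (e.g. several partitions of 4 into 2 parts exist). Let N = A − (5)·I. Computing rank(N^1) = 2, rank(N^2) = 0; the number of blocks of size ≥ j is rank(N^{j−1}) − rank(N^j), giving [2, 2]. So we have 2 block(s) of size 2 → block sizes [2, 2]

Assembling the blocks gives a Jordan form
J =
  [5, 1, 0, 0]
  [0, 5, 0, 0]
  [0, 0, 5, 1]
  [0, 0, 0, 5]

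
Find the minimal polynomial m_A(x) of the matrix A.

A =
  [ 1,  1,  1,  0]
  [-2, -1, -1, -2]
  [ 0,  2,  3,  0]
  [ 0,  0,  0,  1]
x^3 - 3*x^2 + 3*x - 1

The characteristic polynomial is χ_A(x) = (x - 1)^4, so the eigenvalues are known. The minimal polynomial is
  m_A(x) = Π_λ (x − λ)^{k_λ}
where k_λ is the size of the *largest* Jordan block for λ (equivalently, the smallest k with (A − λI)^k v = 0 for every generalised eigenvector v of λ).

  λ = 1: largest Jordan block has size 3, contributing (x − 1)^3

So m_A(x) = (x - 1)^3 = x^3 - 3*x^2 + 3*x - 1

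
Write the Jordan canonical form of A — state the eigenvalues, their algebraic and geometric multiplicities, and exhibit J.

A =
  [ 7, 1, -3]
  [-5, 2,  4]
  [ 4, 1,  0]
J_3(3)

The characteristic polynomial is
  det(x·I − A) = x^3 - 9*x^2 + 27*x - 27 = (x - 3)^3

Eigenvalues and multiplicities (the geometric multiplicity of λ is n − rank(A − λI), which equals the number of Jordan blocks for λ):
  λ = 3: algebraic multiplicity = 3, geometric multiplicity = 1

Determining the block sizes for each eigenvalue:
  λ = 3: one block (gm = 1), so the single block has size am = 3 → block sizes [3]

Assembling the blocks gives a Jordan form
J =
  [3, 1, 0]
  [0, 3, 1]
  [0, 0, 3]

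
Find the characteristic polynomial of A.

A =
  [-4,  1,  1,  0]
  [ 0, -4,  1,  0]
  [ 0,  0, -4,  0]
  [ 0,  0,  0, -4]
x^4 + 16*x^3 + 96*x^2 + 256*x + 256

Expanding det(x·I − A) (e.g. by cofactor expansion or by noting that A is similar to its Jordan form J, which has the same characteristic polynomial as A) gives
  χ_A(x) = x^4 + 16*x^3 + 96*x^2 + 256*x + 256
which factors as (x + 4)^4. The eigenvalues (with algebraic multiplicities) are λ = -4 with multiplicity 4.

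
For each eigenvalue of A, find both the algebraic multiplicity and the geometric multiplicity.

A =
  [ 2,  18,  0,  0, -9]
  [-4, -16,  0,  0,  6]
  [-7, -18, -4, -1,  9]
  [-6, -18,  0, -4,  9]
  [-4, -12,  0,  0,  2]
λ = -4: alg = 5, geom = 3

Step 1 — factor the characteristic polynomial to read off the algebraic multiplicities:
  χ_A(x) = (x + 4)^5

Step 2 — compute geometric multiplicities via the rank-nullity identity g(λ) = n − rank(A − λI):
  rank(A − (-4)·I) = 2, so dim ker(A − (-4)·I) = n − 2 = 3

Summary:
  λ = -4: algebraic multiplicity = 5, geometric multiplicity = 3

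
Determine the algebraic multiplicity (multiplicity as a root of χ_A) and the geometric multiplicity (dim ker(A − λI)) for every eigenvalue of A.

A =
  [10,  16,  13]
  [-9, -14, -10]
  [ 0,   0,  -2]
λ = -2: alg = 3, geom = 1

Step 1 — factor the characteristic polynomial to read off the algebraic multiplicities:
  χ_A(x) = (x + 2)^3

Step 2 — compute geometric multiplicities via the rank-nullity identity g(λ) = n − rank(A − λI):
  rank(A − (-2)·I) = 2, so dim ker(A − (-2)·I) = n − 2 = 1

Summary:
  λ = -2: algebraic multiplicity = 3, geometric multiplicity = 1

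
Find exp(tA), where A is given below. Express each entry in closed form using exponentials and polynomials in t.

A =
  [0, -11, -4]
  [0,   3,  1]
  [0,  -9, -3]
e^{tA} =
  [1, 3*t^2/2 - 11*t, t^2/2 - 4*t]
  [0, 3*t + 1, t]
  [0, -9*t, 1 - 3*t]

Strategy: write A = P · J · P⁻¹ where J is a Jordan canonical form, so e^{tA} = P · e^{tJ} · P⁻¹, and e^{tJ} can be computed block-by-block.

A has Jordan form
J =
  [0, 1, 0]
  [0, 0, 1]
  [0, 0, 0]
(up to reordering of blocks).

Per-block formulas:
  For a 3×3 Jordan block J_3(0): exp(t · J_3(0)) = e^(0t)·(I + t·N + (t^2/2)·N^2), where N is the 3×3 nilpotent shift.

After assembling e^{tJ} and conjugating by P, we get:

e^{tA} =
  [1, 3*t^2/2 - 11*t, t^2/2 - 4*t]
  [0, 3*t + 1, t]
  [0, -9*t, 1 - 3*t]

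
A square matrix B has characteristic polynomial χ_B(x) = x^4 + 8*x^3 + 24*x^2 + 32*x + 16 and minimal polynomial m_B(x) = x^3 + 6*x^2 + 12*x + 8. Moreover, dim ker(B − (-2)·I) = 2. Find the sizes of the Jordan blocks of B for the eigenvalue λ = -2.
Block sizes for λ = -2: [3, 1]

Step 1 — from the characteristic polynomial, algebraic multiplicity of λ = -2 is 4. From dim ker(B − (-2)·I) = 2, there are exactly 2 Jordan blocks for λ = -2.
Step 2 — from the minimal polynomial, the factor (x + 2)^3 tells us the largest block for λ = -2 has size 3.
Step 3 — with total size 4, 2 blocks, and largest block 3, the block sizes (in nonincreasing order) are [3, 1].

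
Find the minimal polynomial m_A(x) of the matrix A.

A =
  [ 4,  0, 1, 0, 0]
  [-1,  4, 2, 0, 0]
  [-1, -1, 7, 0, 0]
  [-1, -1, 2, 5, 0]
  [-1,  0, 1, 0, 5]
x^3 - 15*x^2 + 75*x - 125

The characteristic polynomial is χ_A(x) = (x - 5)^5, so the eigenvalues are known. The minimal polynomial is
  m_A(x) = Π_λ (x − λ)^{k_λ}
where k_λ is the size of the *largest* Jordan block for λ (equivalently, the smallest k with (A − λI)^k v = 0 for every generalised eigenvector v of λ).

  λ = 5: largest Jordan block has size 3, contributing (x − 5)^3

So m_A(x) = (x - 5)^3 = x^3 - 15*x^2 + 75*x - 125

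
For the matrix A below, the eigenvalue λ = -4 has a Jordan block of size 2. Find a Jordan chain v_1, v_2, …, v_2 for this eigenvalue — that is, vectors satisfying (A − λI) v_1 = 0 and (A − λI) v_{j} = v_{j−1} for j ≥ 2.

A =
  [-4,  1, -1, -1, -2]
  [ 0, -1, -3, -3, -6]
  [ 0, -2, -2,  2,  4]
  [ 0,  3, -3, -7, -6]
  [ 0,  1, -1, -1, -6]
A Jordan chain for λ = -4 of length 2:
v_1 = (1, 3, -2, 3, 1)ᵀ
v_2 = (0, 1, 0, 0, 0)ᵀ

Let N = A − (-4)·I. We want v_2 with N^2 v_2 = 0 but N^1 v_2 ≠ 0; then v_{j-1} := N · v_j for j = 2, …, 2.

Pick v_2 = (0, 1, 0, 0, 0)ᵀ.
Then v_1 = N · v_2 = (1, 3, -2, 3, 1)ᵀ.

Sanity check: (A − (-4)·I) v_1 = (0, 0, 0, 0, 0)ᵀ = 0. ✓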